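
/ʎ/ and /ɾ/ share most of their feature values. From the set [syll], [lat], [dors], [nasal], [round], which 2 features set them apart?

/ʎ/ (palatal lateral approximant) and /ɾ/ (alveolar tap) agree on [−syllabic], [−nasal], [−round]. They differ on [lateral] (/ʎ/ [+], /ɾ/ [−]), [dorsal] (/ʎ/ [+], /ɾ/ [−]).

[lateral], [dorsal]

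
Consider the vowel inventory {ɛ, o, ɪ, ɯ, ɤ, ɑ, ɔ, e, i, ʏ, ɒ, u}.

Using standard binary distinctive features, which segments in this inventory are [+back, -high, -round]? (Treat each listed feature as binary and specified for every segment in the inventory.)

ɤ, ɑ

Checking each segment against [+back], [-high], [-round]: /ɤ/ (mid back unrounded tense vowel), /ɑ/ (low back unrounded vowel) satisfy every feature; every other segment in the inventory fails at least one.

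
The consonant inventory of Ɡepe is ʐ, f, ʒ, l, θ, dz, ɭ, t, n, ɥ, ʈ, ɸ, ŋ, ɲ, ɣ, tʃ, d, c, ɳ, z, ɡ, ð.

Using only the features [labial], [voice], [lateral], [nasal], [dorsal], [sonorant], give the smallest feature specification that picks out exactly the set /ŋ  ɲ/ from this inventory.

[+nasal, +dorsal]

Every target segment is [+nasal], [+dorsal]; each remaining inventory member fails at least one of these. Each conjunct is needed — [+dorsal] alone would also admit /ɥ, ɣ, c, ɡ/; [+nasal] alone would also admit /n, ɳ/ — and no other single listed feature has exactly this extension, so two is the minimum.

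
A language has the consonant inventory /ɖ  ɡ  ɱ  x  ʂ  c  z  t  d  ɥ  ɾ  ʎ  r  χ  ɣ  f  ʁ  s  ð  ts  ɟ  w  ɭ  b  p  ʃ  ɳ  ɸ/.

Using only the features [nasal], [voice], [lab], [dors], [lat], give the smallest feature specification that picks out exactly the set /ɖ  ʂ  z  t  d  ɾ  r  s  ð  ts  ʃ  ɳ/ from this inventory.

[−lat, −lab, −dors]

Every target segment is [−lateral], [−labial], [−dorsal]; each remaining inventory member fails at least one of these. Each conjunct is needed — [−labial, −dorsal] alone would also admit /ɭ/; [−lateral, −dorsal] alone would also admit /ɱ, f, b, p, …/; [−lateral, −labial] alone would also admit /ɡ, x, c, χ, …/ — and no other combination of two listed features has exactly this extension, so three is the minimum.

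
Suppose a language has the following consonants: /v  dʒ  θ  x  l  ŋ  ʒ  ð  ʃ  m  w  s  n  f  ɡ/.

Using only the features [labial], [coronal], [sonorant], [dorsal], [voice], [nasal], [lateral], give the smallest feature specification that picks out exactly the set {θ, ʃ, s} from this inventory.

[−voice, +coronal]

The class [−voice], [+coronal] has exactly /θ, ʃ, s/ as its extension in this inventory. No smaller conjunction from the listed features achieves this: [+coronal] alone would also admit /dʒ, l, ʒ, ð, …/; [−voice] alone would also admit /x, f/; and checking the remaining single features turns up none with this extension.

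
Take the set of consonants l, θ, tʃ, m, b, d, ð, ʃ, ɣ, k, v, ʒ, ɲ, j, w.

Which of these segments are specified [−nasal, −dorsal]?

l, θ, tʃ, b, d, ð, ʃ, v, ʒ

Eliminate segments failing any feature: /m, ɲ/ are [+nasal]; /ɣ, k, j, w/ are [+dorsal]. The remaining /l, θ, tʃ, b, d, ð, ʃ, v, ʒ/ satisfy [−nasal], [−dorsal].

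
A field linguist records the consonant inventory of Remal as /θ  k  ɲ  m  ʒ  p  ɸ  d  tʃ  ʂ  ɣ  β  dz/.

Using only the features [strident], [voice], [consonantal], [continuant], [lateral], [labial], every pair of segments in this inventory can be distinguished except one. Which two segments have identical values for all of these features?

Both /ɲ/ and /d/ are [−strident], [+voice], [+consonantal], [−continuant], [−lateral], [−labial]. Since the list omits [sonorant], [nasal] and [dorsal] — which do distinguish the palatal nasal from the voiced alveolar stop — this pair collapses; all other pairs remain distinct.

ɲ, d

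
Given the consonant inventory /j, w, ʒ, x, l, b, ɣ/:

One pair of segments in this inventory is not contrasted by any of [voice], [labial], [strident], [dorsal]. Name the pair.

ɣ, j

/ɣ/ (voiced velar fricative) and /j/ (palatal glide) are both [+voice], [−labial], [−strident], [+dorsal], so none of the listed features separates them. (They do differ in [sonorant] and [back], which are not among the given features.) Every other pair in the inventory differs on at least one listed feature.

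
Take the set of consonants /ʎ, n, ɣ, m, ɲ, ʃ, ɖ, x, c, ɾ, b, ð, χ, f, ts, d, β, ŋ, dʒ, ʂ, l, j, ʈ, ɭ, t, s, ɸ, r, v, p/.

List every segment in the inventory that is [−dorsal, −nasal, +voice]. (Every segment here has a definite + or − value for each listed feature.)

First, the [−dorsal] segments are /n, m, ʃ, ɖ, ɾ, b, ð, f, ts, d, β, dʒ, ʂ, l, ʈ, ɭ, t, s, ɸ, r, v, p/.
Then [−nasal] gives /ʃ, ɖ, ɾ, b, ð, f, ts, d, β, dʒ, ʂ, l, ʈ, ɭ, t, s, ɸ, r, v, p/.
Then [+voice] leaves /ɖ, ɾ, b, ð, d, β, dʒ, l, ɭ, r, v/.

ɖ, ɾ, b, ð, d, β, dʒ, l, ɭ, r, v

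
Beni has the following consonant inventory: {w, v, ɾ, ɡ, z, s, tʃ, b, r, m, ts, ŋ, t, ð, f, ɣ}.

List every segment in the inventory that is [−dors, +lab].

v, b, m, f

Eliminate segments failing any feature: /w, ɡ, ŋ, ɣ/ are [+dorsal]; /ɾ, z, s, tʃ, r, ts, t, ð/ are [−labial]. The remaining /v, b, m, f/ satisfy [−dorsal], [+labial].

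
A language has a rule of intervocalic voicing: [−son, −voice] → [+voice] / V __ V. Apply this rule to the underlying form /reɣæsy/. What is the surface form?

[reɣæzy]

Only /s/ occurs between two vowels (/æ/ __ /y/) and matches the structural description. It is a voiceless alveolar fricative, so [−son, −voice] holds; changing it to [+voice] with all other features held fixed yields /z/ (voiced alveolar fricative). No other segment meets both the structural description and the environment, so the output is [reɣæzy].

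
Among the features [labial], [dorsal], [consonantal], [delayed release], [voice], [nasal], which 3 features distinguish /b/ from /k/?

[voice], [labial], [dorsal]

/b/ is the voiced bilabial stop and /k/ is the voiceless velar stop. Both are [+consonantal], [−delayed release], [−nasal]. /b/ is [+voice] while /k/ is [−voice]; /b/ is [+labial] while /k/ is [−labial]; /b/ is [−dorsal] while /k/ is [+dorsal], so the distinguishing features are [voice], [labial], [dorsal].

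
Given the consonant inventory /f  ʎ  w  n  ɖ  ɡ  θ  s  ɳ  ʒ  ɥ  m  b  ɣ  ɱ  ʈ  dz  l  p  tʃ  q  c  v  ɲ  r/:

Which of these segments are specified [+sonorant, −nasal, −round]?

Eliminate segments failing any feature: /f, ɖ, ɡ, θ, s, ʒ, b, ɣ, ʈ, dz, p, tʃ, q, c, v/ are [−sonorant]; /w, ɥ/ are [+round]; /n, ɳ, m, ɱ, ɲ/ are [+nasal]. The remaining /ʎ, l, r/ satisfy [+sonorant], [−nasal], [−round].

ʎ, l, r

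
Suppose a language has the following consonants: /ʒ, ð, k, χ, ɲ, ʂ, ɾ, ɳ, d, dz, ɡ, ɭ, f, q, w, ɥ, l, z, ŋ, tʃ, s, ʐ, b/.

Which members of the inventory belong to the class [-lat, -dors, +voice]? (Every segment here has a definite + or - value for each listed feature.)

ʒ, ð, ɾ, ɳ, d, dz, z, ʐ, b

Checking each segment against [-lateral], [-dorsal], [+voice]: /ʒ/ (voiced postalveolar fricative), /ð/ (voiced dental fricative), /ɾ/ (alveolar tap), /ɳ/ (retroflex nasal), /d/ (voiced alveolar stop), /dz/ (voiced alveolar affricate), among others, satisfy every feature; every other segment in the inventory fails at least one.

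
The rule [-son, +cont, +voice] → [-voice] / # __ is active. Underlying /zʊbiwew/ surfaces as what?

[sʊbiwew]

/z/ satisfies [-son, +cont, +voice] and sits in # __. The [-voice] counterpart of the voiced alveolar fricative is /s/. Other segments in /zʊbiwew/ either fail the structural description or are not in the environment, so the surface form is [sʊbiwew].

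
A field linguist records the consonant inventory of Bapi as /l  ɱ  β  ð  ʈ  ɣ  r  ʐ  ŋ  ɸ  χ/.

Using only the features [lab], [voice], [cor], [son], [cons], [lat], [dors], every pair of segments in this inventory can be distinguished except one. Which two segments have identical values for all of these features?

/ʐ/ (voiced retroflex fricative) and /ð/ (voiced dental fricative) are both [-labial], [+voice], [+coronal], [-sonorant], [+consonantal], [-lateral], [-dorsal], so none of the listed features separates them. (They do differ in [strident], [anterior] and [distributed], which are not among the given features.) Every other pair in the inventory differs on at least one listed feature.

ʐ, ð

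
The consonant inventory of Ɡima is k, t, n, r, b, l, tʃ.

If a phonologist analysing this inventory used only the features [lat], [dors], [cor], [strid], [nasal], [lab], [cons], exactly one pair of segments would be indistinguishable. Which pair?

r, t

/r/ (alveolar trill) and /t/ (voiceless alveolar stop) are both [−lateral], [−dorsal], [+coronal], [−strident], [−nasal], [−labial], [+consonantal], so none of the listed features separates them. (They do differ in [sonorant], [voice] and [continuant], which are not among the given features.) Every other pair in the inventory differs on at least one listed feature.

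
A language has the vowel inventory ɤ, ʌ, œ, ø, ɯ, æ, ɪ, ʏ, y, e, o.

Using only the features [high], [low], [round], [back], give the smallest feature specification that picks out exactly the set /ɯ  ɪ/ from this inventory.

[+high, -round]

Every target segment is [+high], [-round]; each remaining inventory member fails at least one of these. Each conjunct is needed — [-round] alone would also admit /ɤ, ʌ, æ, e/; [+high] alone would also admit /ʏ, y/ — and no other single listed feature has exactly this extension, so two is the minimum.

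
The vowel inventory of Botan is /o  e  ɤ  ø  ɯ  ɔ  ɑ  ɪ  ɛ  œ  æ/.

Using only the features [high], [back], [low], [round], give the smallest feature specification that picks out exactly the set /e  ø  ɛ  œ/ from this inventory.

/e, ø, ɛ, œ/ are all [-high], [-low], [-back], and no other segment in the inventory matches all three values. Dropping any one of them over-generates: [-low, -back] alone would also admit /ɪ/; [-high, -back] alone would also admit /æ/; [-high, -low] alone would also admit /o, ɤ, ɔ/. No other combination of two listed features picks out exactly this set either, so fewer than three features will not do.

[-high, -low, -back]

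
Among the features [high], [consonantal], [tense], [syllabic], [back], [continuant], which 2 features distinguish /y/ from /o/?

/y/ is the high front rounded tense vowel and /o/ is the mid back rounded tense vowel. Both are [−consonantal], [+tense], [+syllabic], [+continuant]. /y/ is [+high] while /o/ is [−high]; /y/ is [−back] while /o/ is [+back], so the distinguishing features are [high], [back].

[high], [back]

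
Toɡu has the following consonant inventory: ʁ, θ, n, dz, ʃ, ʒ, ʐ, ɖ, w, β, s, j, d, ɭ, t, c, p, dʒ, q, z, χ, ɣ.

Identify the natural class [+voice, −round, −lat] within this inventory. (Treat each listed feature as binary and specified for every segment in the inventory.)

ʁ, n, dz, ʒ, ʐ, ɖ, β, j, d, dʒ, z, ɣ

Among the inventory, the [+voice] segments are /ʁ, n, dz, ʒ, ʐ, ɖ, w, β, j, d, ɭ, dʒ, z, ɣ/.
Intersecting with [−round] gives /ʁ, n, dz, ʒ, ʐ, ɖ, β, j, d, ɭ, dʒ, z, ɣ/.
Within that set, [−lateral] leaves /ʁ, n, dz, ʒ, ʐ, ɖ, β, j, d, dʒ, z, ɣ/.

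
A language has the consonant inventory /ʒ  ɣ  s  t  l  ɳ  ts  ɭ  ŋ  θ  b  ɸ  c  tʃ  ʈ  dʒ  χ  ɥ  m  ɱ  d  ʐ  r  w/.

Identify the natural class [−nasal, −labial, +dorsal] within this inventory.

Checking each segment against [−nasal], [−labial], [+dorsal]: /ɣ/ (voiced velar fricative), /c/ (voiceless palatal stop), /χ/ (voiceless uvular fricative) satisfy every feature; every other segment in the inventory fails at least one.

ɣ, c, χ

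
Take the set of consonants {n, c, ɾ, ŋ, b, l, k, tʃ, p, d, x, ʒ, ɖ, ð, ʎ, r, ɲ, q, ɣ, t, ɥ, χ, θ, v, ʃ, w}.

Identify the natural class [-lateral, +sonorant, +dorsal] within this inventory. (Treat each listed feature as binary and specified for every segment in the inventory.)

ŋ, ɲ, ɥ, w

Checking each segment against [-lateral], [+sonorant], [+dorsal]: /ŋ/ (velar nasal), /ɲ/ (palatal nasal), /ɥ/ (labial-palatal glide), /w/ (labial-velar glide) satisfy every feature; every other segment in the inventory fails at least one.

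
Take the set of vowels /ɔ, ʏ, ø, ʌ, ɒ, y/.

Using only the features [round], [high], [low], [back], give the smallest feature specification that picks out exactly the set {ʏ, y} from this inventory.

[+high]

The target set is precisely the extension of [+high] in this inventory.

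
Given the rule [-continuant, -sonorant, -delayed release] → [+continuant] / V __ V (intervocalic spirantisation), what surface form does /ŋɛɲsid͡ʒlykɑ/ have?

/k/ satisfies [-continuant, -sonorant, -delayed release] and sits in V __ V. The [+continuant] counterpart of the voiceless velar stop is /x/. Other segments in /ŋɛɲsid͡ʒlykɑ/ either fail the structural description or are not in the environment, so the surface form is [ŋɛɲsid͡ʒlyxɑ].

[ŋɛɲsid͡ʒlyxɑ]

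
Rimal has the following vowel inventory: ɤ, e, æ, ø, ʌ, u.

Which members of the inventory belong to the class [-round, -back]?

e, æ

Checking each segment against [-round], [-back]: /e/ (mid front unrounded tense vowel), /æ/ (low front unrounded vowel) satisfy every feature; every other segment in the inventory fails at least one.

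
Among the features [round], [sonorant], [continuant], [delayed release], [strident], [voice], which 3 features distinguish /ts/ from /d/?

/ts/ is the voiceless alveolar affricate and /d/ is the voiced alveolar stop. Both are [-round], [-sonorant], [-continuant]. /ts/ is [-voice] while /d/ is [+voice]; /ts/ is [+strident] while /d/ is [-strident]; /ts/ is [+delayed release] while /d/ is [-delayed release], so the distinguishing features are [voice], [strident], [delayed release].

[voice], [strident], [delayed release]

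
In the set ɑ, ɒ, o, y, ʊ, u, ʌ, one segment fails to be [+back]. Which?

y

Every segment except /y/ is [+back]. /y/ (high front rounded tense vowel) is [−back], so it is the exception.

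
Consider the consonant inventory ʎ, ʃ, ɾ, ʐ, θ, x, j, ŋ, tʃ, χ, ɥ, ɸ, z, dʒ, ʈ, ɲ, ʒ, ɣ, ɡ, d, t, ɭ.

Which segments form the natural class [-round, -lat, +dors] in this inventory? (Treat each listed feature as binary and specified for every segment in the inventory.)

First, the [-round] segments are /ʎ, ʃ, ɾ, ʐ, θ, x, j, ŋ, tʃ, χ, ɸ, z, dʒ, ʈ, ɲ, ʒ, ɣ, ɡ, d, t, ɭ/.
Of those, [-lateral] gives /ʃ, ɾ, ʐ, θ, x, j, ŋ, tʃ, χ, ɸ, z, dʒ, ʈ, ɲ, ʒ, ɣ, ɡ, d, t/.
Intersecting with [+dorsal] leaves /x, j, ŋ, χ, ɲ, ɣ, ɡ/.

x, j, ŋ, χ, ɲ, ɣ, ɡ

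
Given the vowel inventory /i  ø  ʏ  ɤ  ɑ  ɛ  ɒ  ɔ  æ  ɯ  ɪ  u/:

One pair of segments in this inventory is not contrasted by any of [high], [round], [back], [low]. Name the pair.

ɪ, i

/ɪ/ (high front unrounded lax vowel) and /i/ (high front unrounded tense vowel) are both [+high], [−round], [−back], [−low], so none of the listed features separates them. (They do differ in [tense], which is not among the given features.) Every other pair in the inventory differs on at least one listed feature.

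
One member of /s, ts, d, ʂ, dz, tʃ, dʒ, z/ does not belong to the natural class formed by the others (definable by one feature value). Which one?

d

The remaining segments after removing /d/ share [+strident]; /d/ (voiced alveolar stop) is [-strident]. For every other candidate removal, the leftover set fails to share any single feature value that the removed segment lacks.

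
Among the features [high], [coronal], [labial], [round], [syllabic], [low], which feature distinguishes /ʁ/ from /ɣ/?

The two segments share [−coronal], [−labial], [−round], [−syllabic], [−low]. The only feature from the list on which they differ: /ʁ/ is [−high] while /ɣ/ is [+high].

[high]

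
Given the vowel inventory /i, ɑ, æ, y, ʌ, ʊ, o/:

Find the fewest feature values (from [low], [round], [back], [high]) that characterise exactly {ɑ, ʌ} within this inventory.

The class [+back], [−round] has exactly /ɑ, ʌ/ as its extension in this inventory. No smaller conjunction from the listed features achieves this: [−round] alone would also admit /i, æ/; [+back] alone would also admit /ʊ, o/; and checking the remaining single features turns up none with this extension.

[+back, −round]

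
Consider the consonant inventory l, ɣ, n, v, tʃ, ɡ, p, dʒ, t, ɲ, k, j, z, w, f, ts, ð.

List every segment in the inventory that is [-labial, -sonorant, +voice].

Eliminate segments failing any feature: /l, n, ɲ, j/ are [+sonorant]; /v, p, w, f/ are [+labial]; /tʃ, t, k, ts/ are [-voice]. The remaining /ɣ, ɡ, dʒ, z, ð/ satisfy [-labial], [-sonorant], [+voice].

ɣ, ɡ, dʒ, z, ð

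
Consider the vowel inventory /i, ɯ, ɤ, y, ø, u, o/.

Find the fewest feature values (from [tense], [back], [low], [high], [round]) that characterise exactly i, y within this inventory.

[+high, −back]

Every target segment is [+high], [−back]; each remaining inventory member fails at least one of these. Each conjunct is needed — [−back] alone would also admit /ø/; [+high] alone would also admit /ɯ, u/ — and no other single listed feature has exactly this extension, so two is the minimum.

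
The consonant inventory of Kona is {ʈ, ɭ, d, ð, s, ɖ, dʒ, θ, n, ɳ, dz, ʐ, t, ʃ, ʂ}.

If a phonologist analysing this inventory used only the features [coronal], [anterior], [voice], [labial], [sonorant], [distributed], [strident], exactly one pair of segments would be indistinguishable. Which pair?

/ɭ/ (retroflex lateral approximant) and /ɳ/ (retroflex nasal) are both [+coronal], [-anterior], [+voice], [-labial], [+sonorant], [-distributed], [-strident], so none of the listed features separates them. (They do differ in [nasal] and [lateral], which are not among the given features.) Every other pair in the inventory differs on at least one listed feature.

ɭ, ɳ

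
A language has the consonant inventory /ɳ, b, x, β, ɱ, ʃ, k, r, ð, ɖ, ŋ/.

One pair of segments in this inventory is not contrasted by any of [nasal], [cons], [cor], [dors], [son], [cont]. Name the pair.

ʃ, ð

Both /ʃ/ and /ð/ are [−nasal], [+consonantal], [+coronal], [−dorsal], [−sonorant], [+continuant]. Since the list omits [voice], [strident] and [anterior] — which do distinguish the voiceless postalveolar fricative from the voiced dental fricative — this pair collapses; all other pairs remain distinct.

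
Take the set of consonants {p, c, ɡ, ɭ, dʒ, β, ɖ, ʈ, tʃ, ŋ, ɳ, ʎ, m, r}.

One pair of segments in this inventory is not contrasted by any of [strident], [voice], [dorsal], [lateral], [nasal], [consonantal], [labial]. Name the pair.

r, ɖ

/r/ (alveolar trill) and /ɖ/ (voiced retroflex stop) are both [−strident], [+voice], [−dorsal], [−lateral], [−nasal], [+consonantal], [−labial], so none of the listed features separates them. (They do differ in [sonorant], [continuant] and [anterior], which are not among the given features.) Every other pair in the inventory differs on at least one listed feature.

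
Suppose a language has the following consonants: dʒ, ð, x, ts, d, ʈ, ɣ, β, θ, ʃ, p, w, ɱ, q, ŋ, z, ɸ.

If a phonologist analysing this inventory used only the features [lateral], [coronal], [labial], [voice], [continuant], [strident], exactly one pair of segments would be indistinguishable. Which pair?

Both /β/ and /w/ are [-lateral], [-coronal], [+labial], [+voice], [+continuant], [-strident]. Since the list omits [sonorant], [round] and [dorsal] — which do distinguish the voiced bilabial fricative from the labial-velar glide — this pair collapses; all other pairs remain distinct.

β, w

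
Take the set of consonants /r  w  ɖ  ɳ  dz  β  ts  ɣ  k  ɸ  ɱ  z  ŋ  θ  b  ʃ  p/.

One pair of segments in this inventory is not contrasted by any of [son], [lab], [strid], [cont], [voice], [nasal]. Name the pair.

ŋ, ɳ

Both /ŋ/ and /ɳ/ are [+sonorant], [-labial], [-strident], [-continuant], [+voice], [+nasal]. Since the list omits [coronal] and [dorsal] — which do distinguish the velar nasal from the retroflex nasal — this pair collapses; all other pairs remain distinct.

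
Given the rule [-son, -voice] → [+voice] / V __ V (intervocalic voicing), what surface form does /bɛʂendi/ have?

[bɛʐendi]

/ʂ/ satisfies [-son, -voice] and sits in V __ V. The [+voice] counterpart of the voiceless retroflex fricative is /ʐ/. Other segments in /bɛʂendi/ either fail the structural description or are not in the environment, so the surface form is [bɛʐendi].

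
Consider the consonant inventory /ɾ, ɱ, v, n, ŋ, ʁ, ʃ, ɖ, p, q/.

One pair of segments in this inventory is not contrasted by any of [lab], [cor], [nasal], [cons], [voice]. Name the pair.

/ɖ/ (voiced retroflex stop) and /ɾ/ (alveolar tap) are both [−labial], [+coronal], [−nasal], [+consonantal], [+voice], so none of the listed features separates them. (They do differ in [sonorant] and [anterior], which are not among the given features.) Every other pair in the inventory differs on at least one listed feature.

ɖ, ɾ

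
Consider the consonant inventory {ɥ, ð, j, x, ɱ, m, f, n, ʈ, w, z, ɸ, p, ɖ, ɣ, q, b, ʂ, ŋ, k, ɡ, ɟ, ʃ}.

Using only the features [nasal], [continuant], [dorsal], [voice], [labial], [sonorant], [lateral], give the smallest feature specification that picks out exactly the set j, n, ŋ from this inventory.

The class [+sonorant], [−labial] has exactly /j, n, ŋ/ as its extension in this inventory. No smaller conjunction from the listed features achieves this: [−labial] alone would also admit /ð, x, ʈ, z, …/; [+sonorant] alone would also admit /ɥ, ɱ, m, w/; and checking the remaining single features turns up none with this extension.

[+sonorant, −labial]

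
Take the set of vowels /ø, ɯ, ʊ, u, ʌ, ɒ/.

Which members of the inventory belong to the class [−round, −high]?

ʌ

Among the inventory, the [−round] segments are /ɯ, ʌ/.
Within that set, [−high] leaves /ʌ/.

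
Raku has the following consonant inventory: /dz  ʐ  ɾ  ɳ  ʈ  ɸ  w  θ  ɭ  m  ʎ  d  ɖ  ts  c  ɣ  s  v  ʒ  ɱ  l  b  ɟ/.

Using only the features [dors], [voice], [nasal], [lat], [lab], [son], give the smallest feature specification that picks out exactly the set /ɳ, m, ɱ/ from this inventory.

Every target segment is [+nasal] and no other inventory member is, so one feature is enough.

[+nasal]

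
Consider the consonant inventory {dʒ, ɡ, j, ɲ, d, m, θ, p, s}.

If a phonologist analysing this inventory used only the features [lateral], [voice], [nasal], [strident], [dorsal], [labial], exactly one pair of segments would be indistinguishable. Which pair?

Both /ɡ/ and /j/ are [−lateral], [+voice], [−nasal], [−strident], [+dorsal], [−labial]. Since the list omits [sonorant], [continuant] and [back] — which do distinguish the voiced velar stop from the palatal glide — this pair collapses; all other pairs remain distinct.

ɡ, j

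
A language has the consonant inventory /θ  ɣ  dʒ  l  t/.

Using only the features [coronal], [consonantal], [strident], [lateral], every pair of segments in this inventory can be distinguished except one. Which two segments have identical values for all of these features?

t, θ

Both /t/ and /θ/ are [+coronal], [+consonantal], [-strident], [-lateral]. Since the list omits [continuant] and [distributed] — which do distinguish the voiceless alveolar stop from the voiceless dental fricative — this pair collapses; all other pairs remain distinct.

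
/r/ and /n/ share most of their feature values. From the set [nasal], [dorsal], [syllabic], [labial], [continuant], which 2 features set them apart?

/r/ is the alveolar trill and /n/ is the alveolar nasal. Both are [-dorsal], [-syllabic], [-labial]. /r/ is [-nasal] while /n/ is [+nasal]; /r/ is [+continuant] while /n/ is [-continuant], so the distinguishing features are [nasal], [continuant].

[nasal], [continuant]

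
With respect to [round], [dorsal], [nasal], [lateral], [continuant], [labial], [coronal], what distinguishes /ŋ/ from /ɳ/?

/ŋ/ is the velar nasal and /ɳ/ is the retroflex nasal. Both are [-round], [+nasal], [-lateral], [-continuant], [-labial]. /ŋ/ is [-coronal] while /ɳ/ is [+coronal]; /ŋ/ is [+dorsal] while /ɳ/ is [-dorsal], so the distinguishing features are [coronal], [dorsal].

[coronal], [dorsal]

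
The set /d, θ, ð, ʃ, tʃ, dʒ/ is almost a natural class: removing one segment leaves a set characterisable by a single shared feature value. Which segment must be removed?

d

The remaining segments after removing /d/ share [+distributed]; /d/ (voiced alveolar stop) is [-distributed]. For every other candidate removal, the leftover set fails to share any single feature value that the removed segment lacks.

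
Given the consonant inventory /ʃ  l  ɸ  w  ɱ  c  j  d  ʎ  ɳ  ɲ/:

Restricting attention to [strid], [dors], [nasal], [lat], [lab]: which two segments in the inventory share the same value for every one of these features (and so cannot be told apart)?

j, c

On the given features, /j/ and /c/ have an identical profile: [-strident], [+dorsal], [-nasal], [-lateral], [-labial]. No other two segments in the inventory coincide on all 5 features. (They do differ in [sonorant], [voice] and [continuant], which are not among the given features.)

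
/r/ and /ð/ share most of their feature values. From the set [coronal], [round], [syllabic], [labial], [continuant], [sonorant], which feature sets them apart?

/r/ (alveolar trill) and /ð/ (voiced dental fricative) agree on [+coronal], [−round], [−syllabic], [−labial], [+continuant]. They differ on [sonorant] (/r/ [+], /ð/ [−]).

[sonorant]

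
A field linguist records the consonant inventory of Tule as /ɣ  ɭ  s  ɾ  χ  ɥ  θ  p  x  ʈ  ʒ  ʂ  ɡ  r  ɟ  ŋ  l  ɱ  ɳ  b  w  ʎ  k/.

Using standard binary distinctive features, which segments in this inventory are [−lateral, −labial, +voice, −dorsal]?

ɾ, ʒ, r, ɳ

Checking each segment against [−lateral], [−labial], [+voice], [−dorsal]: /ɾ/ (alveolar tap), /ʒ/ (voiced postalveolar fricative), /r/ (alveolar trill), /ɳ/ (retroflex nasal) satisfy every feature; every other segment in the inventory fails at least one.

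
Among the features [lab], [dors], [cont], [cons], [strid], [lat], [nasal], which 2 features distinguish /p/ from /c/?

/p/ is the voiceless bilabial stop and /c/ is the voiceless palatal stop. Both are [-continuant], [+consonantal], [-strident], [-lateral], [-nasal]. /p/ is [+labial] while /c/ is [-labial]; /p/ is [-dorsal] while /c/ is [+dorsal], so the distinguishing features are [labial], [dorsal].

[labial], [dorsal]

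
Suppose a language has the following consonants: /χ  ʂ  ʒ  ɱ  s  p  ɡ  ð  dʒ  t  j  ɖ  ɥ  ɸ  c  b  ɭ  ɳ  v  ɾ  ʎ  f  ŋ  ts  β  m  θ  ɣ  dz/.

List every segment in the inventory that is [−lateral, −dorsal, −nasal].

ʂ, ʒ, s, p, ð, dʒ, t, ɖ, ɸ, b, v, ɾ, f, ts, β, θ, dz

Eliminate segments failing any feature: /χ, ɡ, j, ɥ, c, ŋ, ɣ/ are [+dorsal]; /ɱ, ɳ, m/ are [+nasal]; /ɭ, ʎ/ are [+lateral]. The remaining /ʂ, ʒ, s, p, ð, dʒ, t, ɖ, ɸ, b, v, ɾ, f, ts, β, θ, dz/ satisfy [−lateral], [−dorsal], [−nasal].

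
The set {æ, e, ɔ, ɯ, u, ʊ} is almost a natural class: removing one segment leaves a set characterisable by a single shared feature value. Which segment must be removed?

The remaining segments after removing /æ/ share [−low]; /æ/ (low front unrounded vowel) is [+low]. For every other candidate removal, the leftover set fails to share any single feature value that the removed segment lacks.

æ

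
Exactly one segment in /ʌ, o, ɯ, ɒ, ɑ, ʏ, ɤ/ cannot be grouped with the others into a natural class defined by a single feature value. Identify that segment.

ʏ

The remaining segments after removing /ʏ/ share [+back]; /ʏ/ (high front rounded lax vowel) is [−back]. For every other candidate removal, the leftover set fails to share any single feature value that the removed segment lacks.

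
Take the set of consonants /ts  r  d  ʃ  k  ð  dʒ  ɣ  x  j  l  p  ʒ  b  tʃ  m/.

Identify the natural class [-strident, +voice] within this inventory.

Checking each segment against [-strident], [+voice]: /r/ (alveolar trill), /d/ (voiced alveolar stop), /ð/ (voiced dental fricative), /ɣ/ (voiced velar fricative), /j/ (palatal glide), /l/ (alveolar lateral approximant), among others, satisfy every feature; every other segment in the inventory fails at least one.

r, d, ð, ɣ, j, l, b, m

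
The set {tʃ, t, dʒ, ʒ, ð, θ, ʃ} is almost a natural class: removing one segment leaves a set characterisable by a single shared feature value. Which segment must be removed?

/ʒ, tʃ, θ, ð, dʒ, ʃ/ are all [+distributed], but /t/ (voiceless alveolar stop) is [−distributed]. No other single segment can be removed to leave a set sharing one feature value that the removed segment lacks, so /t/ is the odd one out.

t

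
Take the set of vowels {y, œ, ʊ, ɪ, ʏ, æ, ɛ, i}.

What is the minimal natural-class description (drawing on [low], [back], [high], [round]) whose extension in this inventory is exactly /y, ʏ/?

/y, ʏ/ are all [+high], [−back], [+round], and no other segment in the inventory matches all three values. Dropping any one of them over-generates: [−back, +round] alone would also admit /œ/; [+high, +round] alone would also admit /ʊ/; [+high, −back] alone would also admit /ɪ, i/. No other combination of two listed features picks out exactly this set either, so fewer than three features will not do.

[+high, −back, +round]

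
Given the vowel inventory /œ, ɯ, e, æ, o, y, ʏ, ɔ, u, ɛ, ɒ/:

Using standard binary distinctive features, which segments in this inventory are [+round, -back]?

Checking each segment against [+round], [-back]: /œ/ (mid front rounded lax vowel), /y/ (high front rounded tense vowel), /ʏ/ (high front rounded lax vowel) satisfy every feature; every other segment in the inventory fails at least one.

œ, y, ʏ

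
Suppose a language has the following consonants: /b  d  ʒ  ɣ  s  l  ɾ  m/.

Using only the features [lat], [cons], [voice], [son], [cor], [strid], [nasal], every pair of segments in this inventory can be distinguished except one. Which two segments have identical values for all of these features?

ɣ, b

/ɣ/ (voiced velar fricative) and /b/ (voiced bilabial stop) are both [-lateral], [+consonantal], [+voice], [-sonorant], [-coronal], [-strident], [-nasal], so none of the listed features separates them. (They do differ in [continuant], [labial] and [dorsal], which are not among the given features.) Every other pair in the inventory differs on at least one listed feature.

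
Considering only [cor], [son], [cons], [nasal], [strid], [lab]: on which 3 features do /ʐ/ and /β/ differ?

/ʐ/ is the voiced retroflex fricative and /β/ is the voiced bilabial fricative. Both are [−sonorant], [+consonantal], [−nasal]. /ʐ/ is [+strident] while /β/ is [−strident]; /ʐ/ is [−labial] while /β/ is [+labial]; /ʐ/ is [+coronal] while /β/ is [−coronal], so the distinguishing features are [strident], [labial], [coronal].

[strident], [labial], [coronal]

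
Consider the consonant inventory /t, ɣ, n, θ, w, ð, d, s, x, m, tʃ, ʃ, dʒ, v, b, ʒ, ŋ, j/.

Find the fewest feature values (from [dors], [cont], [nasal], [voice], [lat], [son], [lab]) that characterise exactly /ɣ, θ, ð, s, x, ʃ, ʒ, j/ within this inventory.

[+cont, -lab]

/ɣ, θ, ð, s, x, ʃ, ʒ, j/ are all [+continuant], [-labial], and no other segment in the inventory matches both values. Dropping any one of them over-generates: [-labial] alone would also admit /t, n, d, tʃ, …/; [+continuant] alone would also admit /w, v/. No other single listed feature picks out exactly this set either, so fewer than two features will not do.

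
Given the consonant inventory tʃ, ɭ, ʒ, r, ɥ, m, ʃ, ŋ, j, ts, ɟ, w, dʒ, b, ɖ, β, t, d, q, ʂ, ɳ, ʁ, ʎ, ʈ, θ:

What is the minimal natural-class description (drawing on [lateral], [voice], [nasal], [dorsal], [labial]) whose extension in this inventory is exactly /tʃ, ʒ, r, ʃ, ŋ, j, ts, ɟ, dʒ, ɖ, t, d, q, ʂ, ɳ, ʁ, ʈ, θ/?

[−lateral, −labial]

Every target segment is [−lateral], [−labial]; each remaining inventory member fails at least one of these. Each conjunct is needed — [−labial] alone would also admit /ɭ, ʎ/; [−lateral] alone would also admit /ɥ, m, w, b, …/ — and no other single listed feature has exactly this extension, so two is the minimum.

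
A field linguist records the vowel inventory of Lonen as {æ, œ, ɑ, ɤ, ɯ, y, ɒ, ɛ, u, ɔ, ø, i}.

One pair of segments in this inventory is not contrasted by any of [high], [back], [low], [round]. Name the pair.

On the given features, /œ/ and /ø/ have an identical profile: [−high], [−back], [−low], [+round]. No other two segments in the inventory coincide on all 4 features. (They do differ in [tense], which is not among the given features.)

œ, ø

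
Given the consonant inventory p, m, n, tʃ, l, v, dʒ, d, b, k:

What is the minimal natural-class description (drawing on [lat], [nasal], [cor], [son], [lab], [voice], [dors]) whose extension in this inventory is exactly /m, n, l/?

[+son]

The target set is precisely the extension of [+sonorant] in this inventory.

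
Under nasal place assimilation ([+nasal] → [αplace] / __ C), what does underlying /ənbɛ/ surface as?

In /ənbɛ/, the nasal /n/ precedes /b/, which is [+labial]. The nasal assimilates in place, becoming the [+labial] nasal /m/. The surface form is [əmbɛ].

[əmbɛ]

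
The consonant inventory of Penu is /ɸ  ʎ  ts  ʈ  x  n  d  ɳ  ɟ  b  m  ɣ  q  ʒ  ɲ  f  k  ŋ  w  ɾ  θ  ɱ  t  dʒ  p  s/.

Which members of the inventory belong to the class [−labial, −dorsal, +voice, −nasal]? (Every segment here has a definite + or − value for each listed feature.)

Eliminate segments failing any feature: /ɸ, b, m, f, w, ɱ, p/ are [+labial]; /ʎ, x, ɟ, ɣ, q, ɲ, k, ŋ/ are [+dorsal]; /ts, ʈ, θ, t, s/ are [−voice]; /n, ɳ/ are [+nasal]. The remaining /d, ʒ, ɾ, dʒ/ satisfy [−labial], [−dorsal], [+voice], [−nasal].

d, ʒ, ɾ, dʒ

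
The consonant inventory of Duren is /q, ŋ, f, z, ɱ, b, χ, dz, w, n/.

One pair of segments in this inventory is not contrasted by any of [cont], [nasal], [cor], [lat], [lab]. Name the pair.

Both /w/ and /f/ are [+continuant], [−nasal], [−coronal], [−lateral], [+labial]. Since the list omits [sonorant], [voice], [round] and [dorsal] — which do distinguish the labial-velar glide from the voiceless labiodental fricative — this pair collapses; all other pairs remain distinct.

w, f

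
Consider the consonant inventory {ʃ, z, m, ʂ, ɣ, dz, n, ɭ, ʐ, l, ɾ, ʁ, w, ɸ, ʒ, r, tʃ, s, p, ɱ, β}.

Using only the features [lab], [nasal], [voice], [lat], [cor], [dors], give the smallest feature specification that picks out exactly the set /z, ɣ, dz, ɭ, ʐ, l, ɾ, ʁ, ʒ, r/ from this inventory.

Every target segment is [+voice], [-nasal], [-labial]; each remaining inventory member fails at least one of these. Each conjunct is needed — [-nasal, -labial] alone would also admit /ʃ, ʂ, tʃ, s/; [+voice, -labial] alone would also admit /n/; [+voice, -nasal] alone would also admit /w, β/ — and no other combination of two listed features has exactly this extension, so three is the minimum.

[+voice, -nasal, -lab]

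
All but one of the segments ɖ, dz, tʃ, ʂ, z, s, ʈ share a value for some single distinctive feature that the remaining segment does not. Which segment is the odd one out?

The remaining segments after removing /tʃ/ share [-distributed]; /tʃ/ (voiceless postalveolar affricate) is [+distributed]. For every other candidate removal, the leftover set fails to share any single feature value that the removed segment lacks.

tʃ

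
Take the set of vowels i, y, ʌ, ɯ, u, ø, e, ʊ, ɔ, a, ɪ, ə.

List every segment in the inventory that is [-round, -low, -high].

Checking each segment against [-round], [-low], [-high]: /ʌ/ (mid back unrounded lax vowel), /e/ (mid front unrounded tense vowel), /ə/ (mid central vowel (schwa)) satisfy every feature; every other segment in the inventory fails at least one.

ʌ, e, ə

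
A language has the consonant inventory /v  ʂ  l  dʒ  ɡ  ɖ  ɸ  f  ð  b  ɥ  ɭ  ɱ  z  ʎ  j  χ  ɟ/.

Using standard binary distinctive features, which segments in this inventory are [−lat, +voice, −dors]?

Among the inventory, the [−lateral] segments are /v, ʂ, dʒ, ɡ, ɖ, ɸ, f, ð, b, ɥ, ɱ, z, j, χ, ɟ/.
Intersecting with [+voice] gives /v, dʒ, ɡ, ɖ, ð, b, ɥ, ɱ, z, j, ɟ/.
Of those, [−dorsal] leaves /v, dʒ, ɖ, ð, b, ɱ, z/.

v, dʒ, ɖ, ð, b, ɱ, z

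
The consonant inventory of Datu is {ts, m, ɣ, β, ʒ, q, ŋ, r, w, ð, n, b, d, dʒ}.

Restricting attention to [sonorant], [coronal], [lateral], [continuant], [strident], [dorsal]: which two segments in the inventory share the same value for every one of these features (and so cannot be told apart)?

Both /dʒ/ and /ts/ are [−sonorant], [+coronal], [−lateral], [−continuant], [+strident], [−dorsal]. Since the list omits [voice], [anterior] and [distributed] — which do distinguish the voiced postalveolar affricate from the voiceless alveolar affricate — this pair collapses; all other pairs remain distinct.

dʒ, ts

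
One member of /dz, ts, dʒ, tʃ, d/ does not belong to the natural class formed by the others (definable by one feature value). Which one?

d

/tʃ, dz, dʒ, ts/ are all [+delayed release], but /d/ (voiced alveolar stop) is [−delayed release]. No other single segment can be removed to leave a set sharing one feature value that the removed segment lacks, so /d/ is the odd one out.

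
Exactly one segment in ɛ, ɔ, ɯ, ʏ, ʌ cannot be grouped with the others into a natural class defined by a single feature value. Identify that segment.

ɯ

The remaining segments after removing /ɯ/ share [-tense]; /ɯ/ (high back unrounded vowel) is [+tense]. For every other candidate removal, the leftover set fails to share any single feature value that the removed segment lacks.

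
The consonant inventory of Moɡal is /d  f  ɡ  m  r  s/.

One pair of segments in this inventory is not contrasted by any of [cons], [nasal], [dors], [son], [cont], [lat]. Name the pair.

Both /f/ and /s/ are [+consonantal], [−nasal], [−dorsal], [−sonorant], [+continuant], [−lateral]. Since the list omits [labial] and [coronal] — which do distinguish the voiceless labiodental fricative from the voiceless alveolar fricative — this pair collapses; all other pairs remain distinct.

f, s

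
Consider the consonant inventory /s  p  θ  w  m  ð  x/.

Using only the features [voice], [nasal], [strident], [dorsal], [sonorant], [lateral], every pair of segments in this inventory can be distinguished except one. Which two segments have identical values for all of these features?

Both /p/ and /θ/ are [−voice], [−nasal], [−strident], [−dorsal], [−sonorant], [−lateral]. Since the list omits [continuant], [labial] and [coronal] — which do distinguish the voiceless bilabial stop from the voiceless dental fricative — this pair collapses; all other pairs remain distinct.

p, θ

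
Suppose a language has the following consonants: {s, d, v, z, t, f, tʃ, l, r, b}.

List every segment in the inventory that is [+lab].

v, f, b

The [+labial] segments here are /v, f, b/; the remaining /s, d, z, t, tʃ, l, r/ are [-labial].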